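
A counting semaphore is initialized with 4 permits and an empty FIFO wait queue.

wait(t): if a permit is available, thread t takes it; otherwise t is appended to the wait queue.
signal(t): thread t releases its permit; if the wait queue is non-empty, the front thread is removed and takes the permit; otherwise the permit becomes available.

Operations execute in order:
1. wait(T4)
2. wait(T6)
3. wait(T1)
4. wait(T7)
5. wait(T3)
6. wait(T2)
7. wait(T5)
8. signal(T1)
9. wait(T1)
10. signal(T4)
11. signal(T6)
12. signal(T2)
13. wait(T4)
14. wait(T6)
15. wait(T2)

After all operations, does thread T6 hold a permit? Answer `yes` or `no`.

Step 1: wait(T4) -> count=3 queue=[] holders={T4}
Step 2: wait(T6) -> count=2 queue=[] holders={T4,T6}
Step 3: wait(T1) -> count=1 queue=[] holders={T1,T4,T6}
Step 4: wait(T7) -> count=0 queue=[] holders={T1,T4,T6,T7}
Step 5: wait(T3) -> count=0 queue=[T3] holders={T1,T4,T6,T7}
Step 6: wait(T2) -> count=0 queue=[T3,T2] holders={T1,T4,T6,T7}
Step 7: wait(T5) -> count=0 queue=[T3,T2,T5] holders={T1,T4,T6,T7}
Step 8: signal(T1) -> count=0 queue=[T2,T5] holders={T3,T4,T6,T7}
Step 9: wait(T1) -> count=0 queue=[T2,T5,T1] holders={T3,T4,T6,T7}
Step 10: signal(T4) -> count=0 queue=[T5,T1] holders={T2,T3,T6,T7}
Step 11: signal(T6) -> count=0 queue=[T1] holders={T2,T3,T5,T7}
Step 12: signal(T2) -> count=0 queue=[] holders={T1,T3,T5,T7}
Step 13: wait(T4) -> count=0 queue=[T4] holders={T1,T3,T5,T7}
Step 14: wait(T6) -> count=0 queue=[T4,T6] holders={T1,T3,T5,T7}
Step 15: wait(T2) -> count=0 queue=[T4,T6,T2] holders={T1,T3,T5,T7}
Final holders: {T1,T3,T5,T7} -> T6 not in holders

Answer: no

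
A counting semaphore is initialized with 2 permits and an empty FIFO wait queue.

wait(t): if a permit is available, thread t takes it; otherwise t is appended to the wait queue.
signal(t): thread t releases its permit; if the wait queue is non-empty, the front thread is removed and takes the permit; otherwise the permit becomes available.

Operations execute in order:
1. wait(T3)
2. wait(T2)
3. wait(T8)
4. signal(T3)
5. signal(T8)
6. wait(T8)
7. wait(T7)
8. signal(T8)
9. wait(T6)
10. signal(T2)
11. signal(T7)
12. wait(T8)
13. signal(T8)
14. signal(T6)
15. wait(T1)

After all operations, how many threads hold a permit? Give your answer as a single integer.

Answer: 1

Derivation:
Step 1: wait(T3) -> count=1 queue=[] holders={T3}
Step 2: wait(T2) -> count=0 queue=[] holders={T2,T3}
Step 3: wait(T8) -> count=0 queue=[T8] holders={T2,T3}
Step 4: signal(T3) -> count=0 queue=[] holders={T2,T8}
Step 5: signal(T8) -> count=1 queue=[] holders={T2}
Step 6: wait(T8) -> count=0 queue=[] holders={T2,T8}
Step 7: wait(T7) -> count=0 queue=[T7] holders={T2,T8}
Step 8: signal(T8) -> count=0 queue=[] holders={T2,T7}
Step 9: wait(T6) -> count=0 queue=[T6] holders={T2,T7}
Step 10: signal(T2) -> count=0 queue=[] holders={T6,T7}
Step 11: signal(T7) -> count=1 queue=[] holders={T6}
Step 12: wait(T8) -> count=0 queue=[] holders={T6,T8}
Step 13: signal(T8) -> count=1 queue=[] holders={T6}
Step 14: signal(T6) -> count=2 queue=[] holders={none}
Step 15: wait(T1) -> count=1 queue=[] holders={T1}
Final holders: {T1} -> 1 thread(s)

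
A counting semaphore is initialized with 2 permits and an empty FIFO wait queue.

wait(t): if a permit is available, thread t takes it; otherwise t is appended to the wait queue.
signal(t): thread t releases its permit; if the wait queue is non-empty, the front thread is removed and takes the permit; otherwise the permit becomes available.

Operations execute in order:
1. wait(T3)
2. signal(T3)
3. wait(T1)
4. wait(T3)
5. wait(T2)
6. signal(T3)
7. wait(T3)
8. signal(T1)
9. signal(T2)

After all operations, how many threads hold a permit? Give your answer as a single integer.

Step 1: wait(T3) -> count=1 queue=[] holders={T3}
Step 2: signal(T3) -> count=2 queue=[] holders={none}
Step 3: wait(T1) -> count=1 queue=[] holders={T1}
Step 4: wait(T3) -> count=0 queue=[] holders={T1,T3}
Step 5: wait(T2) -> count=0 queue=[T2] holders={T1,T3}
Step 6: signal(T3) -> count=0 queue=[] holders={T1,T2}
Step 7: wait(T3) -> count=0 queue=[T3] holders={T1,T2}
Step 8: signal(T1) -> count=0 queue=[] holders={T2,T3}
Step 9: signal(T2) -> count=1 queue=[] holders={T3}
Final holders: {T3} -> 1 thread(s)

Answer: 1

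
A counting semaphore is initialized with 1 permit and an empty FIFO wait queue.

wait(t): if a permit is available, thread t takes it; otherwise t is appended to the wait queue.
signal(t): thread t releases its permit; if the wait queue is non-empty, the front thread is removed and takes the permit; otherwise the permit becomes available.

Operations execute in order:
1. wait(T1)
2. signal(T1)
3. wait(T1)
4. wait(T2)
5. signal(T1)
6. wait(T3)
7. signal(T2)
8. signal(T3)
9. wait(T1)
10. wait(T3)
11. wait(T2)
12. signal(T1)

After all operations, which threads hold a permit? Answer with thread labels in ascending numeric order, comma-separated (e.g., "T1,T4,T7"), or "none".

Answer: T3

Derivation:
Step 1: wait(T1) -> count=0 queue=[] holders={T1}
Step 2: signal(T1) -> count=1 queue=[] holders={none}
Step 3: wait(T1) -> count=0 queue=[] holders={T1}
Step 4: wait(T2) -> count=0 queue=[T2] holders={T1}
Step 5: signal(T1) -> count=0 queue=[] holders={T2}
Step 6: wait(T3) -> count=0 queue=[T3] holders={T2}
Step 7: signal(T2) -> count=0 queue=[] holders={T3}
Step 8: signal(T3) -> count=1 queue=[] holders={none}
Step 9: wait(T1) -> count=0 queue=[] holders={T1}
Step 10: wait(T3) -> count=0 queue=[T3] holders={T1}
Step 11: wait(T2) -> count=0 queue=[T3,T2] holders={T1}
Step 12: signal(T1) -> count=0 queue=[T2] holders={T3}
Final holders: T3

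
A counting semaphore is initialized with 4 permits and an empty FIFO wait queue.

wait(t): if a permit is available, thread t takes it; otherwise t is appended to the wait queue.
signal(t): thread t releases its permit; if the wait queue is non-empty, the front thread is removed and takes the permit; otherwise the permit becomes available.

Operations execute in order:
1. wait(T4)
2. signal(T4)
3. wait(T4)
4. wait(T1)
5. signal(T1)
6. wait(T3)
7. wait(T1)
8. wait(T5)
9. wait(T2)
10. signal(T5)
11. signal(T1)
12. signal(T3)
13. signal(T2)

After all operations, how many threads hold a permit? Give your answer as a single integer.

Answer: 1

Derivation:
Step 1: wait(T4) -> count=3 queue=[] holders={T4}
Step 2: signal(T4) -> count=4 queue=[] holders={none}
Step 3: wait(T4) -> count=3 queue=[] holders={T4}
Step 4: wait(T1) -> count=2 queue=[] holders={T1,T4}
Step 5: signal(T1) -> count=3 queue=[] holders={T4}
Step 6: wait(T3) -> count=2 queue=[] holders={T3,T4}
Step 7: wait(T1) -> count=1 queue=[] holders={T1,T3,T4}
Step 8: wait(T5) -> count=0 queue=[] holders={T1,T3,T4,T5}
Step 9: wait(T2) -> count=0 queue=[T2] holders={T1,T3,T4,T5}
Step 10: signal(T5) -> count=0 queue=[] holders={T1,T2,T3,T4}
Step 11: signal(T1) -> count=1 queue=[] holders={T2,T3,T4}
Step 12: signal(T3) -> count=2 queue=[] holders={T2,T4}
Step 13: signal(T2) -> count=3 queue=[] holders={T4}
Final holders: {T4} -> 1 thread(s)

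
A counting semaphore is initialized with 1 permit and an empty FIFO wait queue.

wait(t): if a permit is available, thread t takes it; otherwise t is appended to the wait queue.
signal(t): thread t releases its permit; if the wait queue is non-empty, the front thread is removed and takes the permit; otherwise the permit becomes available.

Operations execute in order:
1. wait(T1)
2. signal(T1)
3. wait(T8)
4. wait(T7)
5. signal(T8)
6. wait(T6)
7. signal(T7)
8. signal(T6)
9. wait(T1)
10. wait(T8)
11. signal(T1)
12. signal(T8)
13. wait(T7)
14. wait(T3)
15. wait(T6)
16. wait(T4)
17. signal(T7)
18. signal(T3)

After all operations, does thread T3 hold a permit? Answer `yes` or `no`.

Step 1: wait(T1) -> count=0 queue=[] holders={T1}
Step 2: signal(T1) -> count=1 queue=[] holders={none}
Step 3: wait(T8) -> count=0 queue=[] holders={T8}
Step 4: wait(T7) -> count=0 queue=[T7] holders={T8}
Step 5: signal(T8) -> count=0 queue=[] holders={T7}
Step 6: wait(T6) -> count=0 queue=[T6] holders={T7}
Step 7: signal(T7) -> count=0 queue=[] holders={T6}
Step 8: signal(T6) -> count=1 queue=[] holders={none}
Step 9: wait(T1) -> count=0 queue=[] holders={T1}
Step 10: wait(T8) -> count=0 queue=[T8] holders={T1}
Step 11: signal(T1) -> count=0 queue=[] holders={T8}
Step 12: signal(T8) -> count=1 queue=[] holders={none}
Step 13: wait(T7) -> count=0 queue=[] holders={T7}
Step 14: wait(T3) -> count=0 queue=[T3] holders={T7}
Step 15: wait(T6) -> count=0 queue=[T3,T6] holders={T7}
Step 16: wait(T4) -> count=0 queue=[T3,T6,T4] holders={T7}
Step 17: signal(T7) -> count=0 queue=[T6,T4] holders={T3}
Step 18: signal(T3) -> count=0 queue=[T4] holders={T6}
Final holders: {T6} -> T3 not in holders

Answer: no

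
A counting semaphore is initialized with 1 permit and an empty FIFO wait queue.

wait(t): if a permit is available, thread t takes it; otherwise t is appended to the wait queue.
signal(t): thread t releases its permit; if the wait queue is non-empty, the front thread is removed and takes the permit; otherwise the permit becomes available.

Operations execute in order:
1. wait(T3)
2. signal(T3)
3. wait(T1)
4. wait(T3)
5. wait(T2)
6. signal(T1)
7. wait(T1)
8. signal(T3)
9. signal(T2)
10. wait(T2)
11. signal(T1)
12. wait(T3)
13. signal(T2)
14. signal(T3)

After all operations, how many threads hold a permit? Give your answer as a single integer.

Answer: 0

Derivation:
Step 1: wait(T3) -> count=0 queue=[] holders={T3}
Step 2: signal(T3) -> count=1 queue=[] holders={none}
Step 3: wait(T1) -> count=0 queue=[] holders={T1}
Step 4: wait(T3) -> count=0 queue=[T3] holders={T1}
Step 5: wait(T2) -> count=0 queue=[T3,T2] holders={T1}
Step 6: signal(T1) -> count=0 queue=[T2] holders={T3}
Step 7: wait(T1) -> count=0 queue=[T2,T1] holders={T3}
Step 8: signal(T3) -> count=0 queue=[T1] holders={T2}
Step 9: signal(T2) -> count=0 queue=[] holders={T1}
Step 10: wait(T2) -> count=0 queue=[T2] holders={T1}
Step 11: signal(T1) -> count=0 queue=[] holders={T2}
Step 12: wait(T3) -> count=0 queue=[T3] holders={T2}
Step 13: signal(T2) -> count=0 queue=[] holders={T3}
Step 14: signal(T3) -> count=1 queue=[] holders={none}
Final holders: {none} -> 0 thread(s)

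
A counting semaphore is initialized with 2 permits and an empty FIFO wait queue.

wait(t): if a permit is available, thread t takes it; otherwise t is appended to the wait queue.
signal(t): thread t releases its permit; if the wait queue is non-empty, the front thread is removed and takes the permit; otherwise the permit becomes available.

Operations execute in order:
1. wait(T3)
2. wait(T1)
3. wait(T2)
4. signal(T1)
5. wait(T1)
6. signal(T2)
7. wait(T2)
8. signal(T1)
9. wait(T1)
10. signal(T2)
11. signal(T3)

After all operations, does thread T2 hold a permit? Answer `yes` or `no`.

Answer: no

Derivation:
Step 1: wait(T3) -> count=1 queue=[] holders={T3}
Step 2: wait(T1) -> count=0 queue=[] holders={T1,T3}
Step 3: wait(T2) -> count=0 queue=[T2] holders={T1,T3}
Step 4: signal(T1) -> count=0 queue=[] holders={T2,T3}
Step 5: wait(T1) -> count=0 queue=[T1] holders={T2,T3}
Step 6: signal(T2) -> count=0 queue=[] holders={T1,T3}
Step 7: wait(T2) -> count=0 queue=[T2] holders={T1,T3}
Step 8: signal(T1) -> count=0 queue=[] holders={T2,T3}
Step 9: wait(T1) -> count=0 queue=[T1] holders={T2,T3}
Step 10: signal(T2) -> count=0 queue=[] holders={T1,T3}
Step 11: signal(T3) -> count=1 queue=[] holders={T1}
Final holders: {T1} -> T2 not in holders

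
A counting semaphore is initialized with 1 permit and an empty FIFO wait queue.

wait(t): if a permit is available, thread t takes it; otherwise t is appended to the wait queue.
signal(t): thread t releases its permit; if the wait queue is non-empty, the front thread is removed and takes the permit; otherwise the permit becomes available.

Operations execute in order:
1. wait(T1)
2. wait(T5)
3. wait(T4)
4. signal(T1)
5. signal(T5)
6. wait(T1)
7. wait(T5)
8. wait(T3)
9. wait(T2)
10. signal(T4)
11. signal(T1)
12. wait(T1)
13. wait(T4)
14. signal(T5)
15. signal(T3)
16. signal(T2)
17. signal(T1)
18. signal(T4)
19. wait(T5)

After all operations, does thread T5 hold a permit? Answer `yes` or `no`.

Answer: yes

Derivation:
Step 1: wait(T1) -> count=0 queue=[] holders={T1}
Step 2: wait(T5) -> count=0 queue=[T5] holders={T1}
Step 3: wait(T4) -> count=0 queue=[T5,T4] holders={T1}
Step 4: signal(T1) -> count=0 queue=[T4] holders={T5}
Step 5: signal(T5) -> count=0 queue=[] holders={T4}
Step 6: wait(T1) -> count=0 queue=[T1] holders={T4}
Step 7: wait(T5) -> count=0 queue=[T1,T5] holders={T4}
Step 8: wait(T3) -> count=0 queue=[T1,T5,T3] holders={T4}
Step 9: wait(T2) -> count=0 queue=[T1,T5,T3,T2] holders={T4}
Step 10: signal(T4) -> count=0 queue=[T5,T3,T2] holders={T1}
Step 11: signal(T1) -> count=0 queue=[T3,T2] holders={T5}
Step 12: wait(T1) -> count=0 queue=[T3,T2,T1] holders={T5}
Step 13: wait(T4) -> count=0 queue=[T3,T2,T1,T4] holders={T5}
Step 14: signal(T5) -> count=0 queue=[T2,T1,T4] holders={T3}
Step 15: signal(T3) -> count=0 queue=[T1,T4] holders={T2}
Step 16: signal(T2) -> count=0 queue=[T4] holders={T1}
Step 17: signal(T1) -> count=0 queue=[] holders={T4}
Step 18: signal(T4) -> count=1 queue=[] holders={none}
Step 19: wait(T5) -> count=0 queue=[] holders={T5}
Final holders: {T5} -> T5 in holders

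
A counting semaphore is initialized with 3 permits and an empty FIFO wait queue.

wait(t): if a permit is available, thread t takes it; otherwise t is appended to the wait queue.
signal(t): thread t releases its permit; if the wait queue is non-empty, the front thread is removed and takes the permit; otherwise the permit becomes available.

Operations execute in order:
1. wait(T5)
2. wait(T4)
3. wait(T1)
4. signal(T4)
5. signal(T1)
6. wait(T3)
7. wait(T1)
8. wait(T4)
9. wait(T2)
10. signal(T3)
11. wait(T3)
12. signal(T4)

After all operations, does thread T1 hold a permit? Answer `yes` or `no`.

Answer: yes

Derivation:
Step 1: wait(T5) -> count=2 queue=[] holders={T5}
Step 2: wait(T4) -> count=1 queue=[] holders={T4,T5}
Step 3: wait(T1) -> count=0 queue=[] holders={T1,T4,T5}
Step 4: signal(T4) -> count=1 queue=[] holders={T1,T5}
Step 5: signal(T1) -> count=2 queue=[] holders={T5}
Step 6: wait(T3) -> count=1 queue=[] holders={T3,T5}
Step 7: wait(T1) -> count=0 queue=[] holders={T1,T3,T5}
Step 8: wait(T4) -> count=0 queue=[T4] holders={T1,T3,T5}
Step 9: wait(T2) -> count=0 queue=[T4,T2] holders={T1,T3,T5}
Step 10: signal(T3) -> count=0 queue=[T2] holders={T1,T4,T5}
Step 11: wait(T3) -> count=0 queue=[T2,T3] holders={T1,T4,T5}
Step 12: signal(T4) -> count=0 queue=[T3] holders={T1,T2,T5}
Final holders: {T1,T2,T5} -> T1 in holders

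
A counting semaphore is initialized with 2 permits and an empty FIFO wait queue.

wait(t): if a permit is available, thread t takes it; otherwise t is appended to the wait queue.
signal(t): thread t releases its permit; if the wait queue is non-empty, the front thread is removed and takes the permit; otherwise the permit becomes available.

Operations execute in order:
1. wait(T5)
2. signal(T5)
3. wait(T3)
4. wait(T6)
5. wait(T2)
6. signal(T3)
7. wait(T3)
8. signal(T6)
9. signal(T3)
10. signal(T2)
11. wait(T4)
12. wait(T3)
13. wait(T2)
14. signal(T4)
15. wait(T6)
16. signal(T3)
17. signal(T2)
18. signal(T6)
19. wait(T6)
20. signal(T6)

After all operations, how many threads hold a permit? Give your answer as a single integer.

Step 1: wait(T5) -> count=1 queue=[] holders={T5}
Step 2: signal(T5) -> count=2 queue=[] holders={none}
Step 3: wait(T3) -> count=1 queue=[] holders={T3}
Step 4: wait(T6) -> count=0 queue=[] holders={T3,T6}
Step 5: wait(T2) -> count=0 queue=[T2] holders={T3,T6}
Step 6: signal(T3) -> count=0 queue=[] holders={T2,T6}
Step 7: wait(T3) -> count=0 queue=[T3] holders={T2,T6}
Step 8: signal(T6) -> count=0 queue=[] holders={T2,T3}
Step 9: signal(T3) -> count=1 queue=[] holders={T2}
Step 10: signal(T2) -> count=2 queue=[] holders={none}
Step 11: wait(T4) -> count=1 queue=[] holders={T4}
Step 12: wait(T3) -> count=0 queue=[] holders={T3,T4}
Step 13: wait(T2) -> count=0 queue=[T2] holders={T3,T4}
Step 14: signal(T4) -> count=0 queue=[] holders={T2,T3}
Step 15: wait(T6) -> count=0 queue=[T6] holders={T2,T3}
Step 16: signal(T3) -> count=0 queue=[] holders={T2,T6}
Step 17: signal(T2) -> count=1 queue=[] holders={T6}
Step 18: signal(T6) -> count=2 queue=[] holders={none}
Step 19: wait(T6) -> count=1 queue=[] holders={T6}
Step 20: signal(T6) -> count=2 queue=[] holders={none}
Final holders: {none} -> 0 thread(s)

Answer: 0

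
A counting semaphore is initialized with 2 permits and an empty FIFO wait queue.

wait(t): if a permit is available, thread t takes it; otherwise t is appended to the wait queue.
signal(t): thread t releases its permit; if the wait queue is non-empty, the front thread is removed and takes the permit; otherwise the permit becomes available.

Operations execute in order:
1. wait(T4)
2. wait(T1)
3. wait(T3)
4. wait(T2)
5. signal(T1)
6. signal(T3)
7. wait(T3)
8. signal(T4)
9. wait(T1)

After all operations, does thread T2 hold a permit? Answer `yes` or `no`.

Answer: yes

Derivation:
Step 1: wait(T4) -> count=1 queue=[] holders={T4}
Step 2: wait(T1) -> count=0 queue=[] holders={T1,T4}
Step 3: wait(T3) -> count=0 queue=[T3] holders={T1,T4}
Step 4: wait(T2) -> count=0 queue=[T3,T2] holders={T1,T4}
Step 5: signal(T1) -> count=0 queue=[T2] holders={T3,T4}
Step 6: signal(T3) -> count=0 queue=[] holders={T2,T4}
Step 7: wait(T3) -> count=0 queue=[T3] holders={T2,T4}
Step 8: signal(T4) -> count=0 queue=[] holders={T2,T3}
Step 9: wait(T1) -> count=0 queue=[T1] holders={T2,T3}
Final holders: {T2,T3} -> T2 in holders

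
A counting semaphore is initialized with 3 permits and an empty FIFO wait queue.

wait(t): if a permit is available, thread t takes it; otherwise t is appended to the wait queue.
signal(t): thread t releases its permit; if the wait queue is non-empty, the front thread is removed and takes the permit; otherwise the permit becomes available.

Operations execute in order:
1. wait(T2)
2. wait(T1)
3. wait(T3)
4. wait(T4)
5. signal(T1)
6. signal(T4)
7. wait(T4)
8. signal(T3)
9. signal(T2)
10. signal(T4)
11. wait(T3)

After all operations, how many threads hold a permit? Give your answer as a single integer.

Answer: 1

Derivation:
Step 1: wait(T2) -> count=2 queue=[] holders={T2}
Step 2: wait(T1) -> count=1 queue=[] holders={T1,T2}
Step 3: wait(T3) -> count=0 queue=[] holders={T1,T2,T3}
Step 4: wait(T4) -> count=0 queue=[T4] holders={T1,T2,T3}
Step 5: signal(T1) -> count=0 queue=[] holders={T2,T3,T4}
Step 6: signal(T4) -> count=1 queue=[] holders={T2,T3}
Step 7: wait(T4) -> count=0 queue=[] holders={T2,T3,T4}
Step 8: signal(T3) -> count=1 queue=[] holders={T2,T4}
Step 9: signal(T2) -> count=2 queue=[] holders={T4}
Step 10: signal(T4) -> count=3 queue=[] holders={none}
Step 11: wait(T3) -> count=2 queue=[] holders={T3}
Final holders: {T3} -> 1 thread(s)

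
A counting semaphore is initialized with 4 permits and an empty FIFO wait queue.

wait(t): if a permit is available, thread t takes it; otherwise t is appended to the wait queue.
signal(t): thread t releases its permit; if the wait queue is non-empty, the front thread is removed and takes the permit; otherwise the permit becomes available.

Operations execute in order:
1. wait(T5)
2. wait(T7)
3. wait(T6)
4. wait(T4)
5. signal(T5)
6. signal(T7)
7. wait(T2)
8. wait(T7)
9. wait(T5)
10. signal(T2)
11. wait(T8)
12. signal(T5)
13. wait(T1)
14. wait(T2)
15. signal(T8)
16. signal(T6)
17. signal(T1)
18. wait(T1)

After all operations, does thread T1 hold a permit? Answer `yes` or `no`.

Answer: yes

Derivation:
Step 1: wait(T5) -> count=3 queue=[] holders={T5}
Step 2: wait(T7) -> count=2 queue=[] holders={T5,T7}
Step 3: wait(T6) -> count=1 queue=[] holders={T5,T6,T7}
Step 4: wait(T4) -> count=0 queue=[] holders={T4,T5,T6,T7}
Step 5: signal(T5) -> count=1 queue=[] holders={T4,T6,T7}
Step 6: signal(T7) -> count=2 queue=[] holders={T4,T6}
Step 7: wait(T2) -> count=1 queue=[] holders={T2,T4,T6}
Step 8: wait(T7) -> count=0 queue=[] holders={T2,T4,T6,T7}
Step 9: wait(T5) -> count=0 queue=[T5] holders={T2,T4,T6,T7}
Step 10: signal(T2) -> count=0 queue=[] holders={T4,T5,T6,T7}
Step 11: wait(T8) -> count=0 queue=[T8] holders={T4,T5,T6,T7}
Step 12: signal(T5) -> count=0 queue=[] holders={T4,T6,T7,T8}
Step 13: wait(T1) -> count=0 queue=[T1] holders={T4,T6,T7,T8}
Step 14: wait(T2) -> count=0 queue=[T1,T2] holders={T4,T6,T7,T8}
Step 15: signal(T8) -> count=0 queue=[T2] holders={T1,T4,T6,T7}
Step 16: signal(T6) -> count=0 queue=[] holders={T1,T2,T4,T7}
Step 17: signal(T1) -> count=1 queue=[] holders={T2,T4,T7}
Step 18: wait(T1) -> count=0 queue=[] holders={T1,T2,T4,T7}
Final holders: {T1,T2,T4,T7} -> T1 in holders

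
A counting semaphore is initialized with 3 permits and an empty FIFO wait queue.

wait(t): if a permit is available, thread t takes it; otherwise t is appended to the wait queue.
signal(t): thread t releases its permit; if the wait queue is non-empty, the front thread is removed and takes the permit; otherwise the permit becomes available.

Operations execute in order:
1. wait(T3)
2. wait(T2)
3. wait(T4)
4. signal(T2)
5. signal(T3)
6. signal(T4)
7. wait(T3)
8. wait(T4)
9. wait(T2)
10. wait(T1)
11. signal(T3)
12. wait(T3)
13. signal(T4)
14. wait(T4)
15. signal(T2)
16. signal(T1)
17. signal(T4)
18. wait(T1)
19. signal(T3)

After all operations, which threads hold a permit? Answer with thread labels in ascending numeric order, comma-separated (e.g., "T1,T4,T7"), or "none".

Step 1: wait(T3) -> count=2 queue=[] holders={T3}
Step 2: wait(T2) -> count=1 queue=[] holders={T2,T3}
Step 3: wait(T4) -> count=0 queue=[] holders={T2,T3,T4}
Step 4: signal(T2) -> count=1 queue=[] holders={T3,T4}
Step 5: signal(T3) -> count=2 queue=[] holders={T4}
Step 6: signal(T4) -> count=3 queue=[] holders={none}
Step 7: wait(T3) -> count=2 queue=[] holders={T3}
Step 8: wait(T4) -> count=1 queue=[] holders={T3,T4}
Step 9: wait(T2) -> count=0 queue=[] holders={T2,T3,T4}
Step 10: wait(T1) -> count=0 queue=[T1] holders={T2,T3,T4}
Step 11: signal(T3) -> count=0 queue=[] holders={T1,T2,T4}
Step 12: wait(T3) -> count=0 queue=[T3] holders={T1,T2,T4}
Step 13: signal(T4) -> count=0 queue=[] holders={T1,T2,T3}
Step 14: wait(T4) -> count=0 queue=[T4] holders={T1,T2,T3}
Step 15: signal(T2) -> count=0 queue=[] holders={T1,T3,T4}
Step 16: signal(T1) -> count=1 queue=[] holders={T3,T4}
Step 17: signal(T4) -> count=2 queue=[] holders={T3}
Step 18: wait(T1) -> count=1 queue=[] holders={T1,T3}
Step 19: signal(T3) -> count=2 queue=[] holders={T1}
Final holders: T1

Answer: T1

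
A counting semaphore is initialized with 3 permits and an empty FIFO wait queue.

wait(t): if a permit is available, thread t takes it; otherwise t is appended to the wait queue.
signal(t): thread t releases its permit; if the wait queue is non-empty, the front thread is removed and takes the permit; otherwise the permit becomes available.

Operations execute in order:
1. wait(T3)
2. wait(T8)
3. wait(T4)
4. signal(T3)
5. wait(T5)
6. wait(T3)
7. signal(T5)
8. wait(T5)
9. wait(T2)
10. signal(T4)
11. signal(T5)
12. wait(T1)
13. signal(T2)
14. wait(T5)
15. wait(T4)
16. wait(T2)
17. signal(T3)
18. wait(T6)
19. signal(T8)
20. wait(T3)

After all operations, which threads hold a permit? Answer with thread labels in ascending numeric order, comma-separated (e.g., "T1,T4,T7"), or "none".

Step 1: wait(T3) -> count=2 queue=[] holders={T3}
Step 2: wait(T8) -> count=1 queue=[] holders={T3,T8}
Step 3: wait(T4) -> count=0 queue=[] holders={T3,T4,T8}
Step 4: signal(T3) -> count=1 queue=[] holders={T4,T8}
Step 5: wait(T5) -> count=0 queue=[] holders={T4,T5,T8}
Step 6: wait(T3) -> count=0 queue=[T3] holders={T4,T5,T8}
Step 7: signal(T5) -> count=0 queue=[] holders={T3,T4,T8}
Step 8: wait(T5) -> count=0 queue=[T5] holders={T3,T4,T8}
Step 9: wait(T2) -> count=0 queue=[T5,T2] holders={T3,T4,T8}
Step 10: signal(T4) -> count=0 queue=[T2] holders={T3,T5,T8}
Step 11: signal(T5) -> count=0 queue=[] holders={T2,T3,T8}
Step 12: wait(T1) -> count=0 queue=[T1] holders={T2,T3,T8}
Step 13: signal(T2) -> count=0 queue=[] holders={T1,T3,T8}
Step 14: wait(T5) -> count=0 queue=[T5] holders={T1,T3,T8}
Step 15: wait(T4) -> count=0 queue=[T5,T4] holders={T1,T3,T8}
Step 16: wait(T2) -> count=0 queue=[T5,T4,T2] holders={T1,T3,T8}
Step 17: signal(T3) -> count=0 queue=[T4,T2] holders={T1,T5,T8}
Step 18: wait(T6) -> count=0 queue=[T4,T2,T6] holders={T1,T5,T8}
Step 19: signal(T8) -> count=0 queue=[T2,T6] holders={T1,T4,T5}
Step 20: wait(T3) -> count=0 queue=[T2,T6,T3] holders={T1,T4,T5}
Final holders: T1,T4,T5

Answer: T1,T4,T5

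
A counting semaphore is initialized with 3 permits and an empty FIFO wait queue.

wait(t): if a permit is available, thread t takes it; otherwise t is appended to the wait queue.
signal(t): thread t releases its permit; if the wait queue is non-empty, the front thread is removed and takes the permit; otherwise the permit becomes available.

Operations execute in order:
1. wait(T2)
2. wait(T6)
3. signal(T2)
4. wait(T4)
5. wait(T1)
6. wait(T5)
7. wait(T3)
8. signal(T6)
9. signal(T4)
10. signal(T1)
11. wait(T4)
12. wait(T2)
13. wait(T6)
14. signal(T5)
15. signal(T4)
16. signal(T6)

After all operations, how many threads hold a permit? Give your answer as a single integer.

Answer: 2

Derivation:
Step 1: wait(T2) -> count=2 queue=[] holders={T2}
Step 2: wait(T6) -> count=1 queue=[] holders={T2,T6}
Step 3: signal(T2) -> count=2 queue=[] holders={T6}
Step 4: wait(T4) -> count=1 queue=[] holders={T4,T6}
Step 5: wait(T1) -> count=0 queue=[] holders={T1,T4,T6}
Step 6: wait(T5) -> count=0 queue=[T5] holders={T1,T4,T6}
Step 7: wait(T3) -> count=0 queue=[T5,T3] holders={T1,T4,T6}
Step 8: signal(T6) -> count=0 queue=[T3] holders={T1,T4,T5}
Step 9: signal(T4) -> count=0 queue=[] holders={T1,T3,T5}
Step 10: signal(T1) -> count=1 queue=[] holders={T3,T5}
Step 11: wait(T4) -> count=0 queue=[] holders={T3,T4,T5}
Step 12: wait(T2) -> count=0 queue=[T2] holders={T3,T4,T5}
Step 13: wait(T6) -> count=0 queue=[T2,T6] holders={T3,T4,T5}
Step 14: signal(T5) -> count=0 queue=[T6] holders={T2,T3,T4}
Step 15: signal(T4) -> count=0 queue=[] holders={T2,T3,T6}
Step 16: signal(T6) -> count=1 queue=[] holders={T2,T3}
Final holders: {T2,T3} -> 2 thread(s)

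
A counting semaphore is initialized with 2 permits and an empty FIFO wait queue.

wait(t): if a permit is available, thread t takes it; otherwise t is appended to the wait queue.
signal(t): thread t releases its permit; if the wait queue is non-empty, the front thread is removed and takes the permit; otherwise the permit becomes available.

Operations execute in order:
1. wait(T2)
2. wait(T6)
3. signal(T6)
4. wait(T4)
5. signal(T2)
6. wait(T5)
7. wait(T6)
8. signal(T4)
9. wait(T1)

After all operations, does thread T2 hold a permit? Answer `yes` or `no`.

Step 1: wait(T2) -> count=1 queue=[] holders={T2}
Step 2: wait(T6) -> count=0 queue=[] holders={T2,T6}
Step 3: signal(T6) -> count=1 queue=[] holders={T2}
Step 4: wait(T4) -> count=0 queue=[] holders={T2,T4}
Step 5: signal(T2) -> count=1 queue=[] holders={T4}
Step 6: wait(T5) -> count=0 queue=[] holders={T4,T5}
Step 7: wait(T6) -> count=0 queue=[T6] holders={T4,T5}
Step 8: signal(T4) -> count=0 queue=[] holders={T5,T6}
Step 9: wait(T1) -> count=0 queue=[T1] holders={T5,T6}
Final holders: {T5,T6} -> T2 not in holders

Answer: no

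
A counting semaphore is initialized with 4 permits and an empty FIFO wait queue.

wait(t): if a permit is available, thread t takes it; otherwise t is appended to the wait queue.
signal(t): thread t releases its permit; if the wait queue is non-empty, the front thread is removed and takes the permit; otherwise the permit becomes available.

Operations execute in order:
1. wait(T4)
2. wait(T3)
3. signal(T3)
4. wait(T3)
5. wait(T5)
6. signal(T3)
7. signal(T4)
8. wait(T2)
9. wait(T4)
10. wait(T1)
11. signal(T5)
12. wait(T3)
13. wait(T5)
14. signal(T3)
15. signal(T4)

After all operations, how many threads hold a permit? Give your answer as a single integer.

Answer: 3

Derivation:
Step 1: wait(T4) -> count=3 queue=[] holders={T4}
Step 2: wait(T3) -> count=2 queue=[] holders={T3,T4}
Step 3: signal(T3) -> count=3 queue=[] holders={T4}
Step 4: wait(T3) -> count=2 queue=[] holders={T3,T4}
Step 5: wait(T5) -> count=1 queue=[] holders={T3,T4,T5}
Step 6: signal(T3) -> count=2 queue=[] holders={T4,T5}
Step 7: signal(T4) -> count=3 queue=[] holders={T5}
Step 8: wait(T2) -> count=2 queue=[] holders={T2,T5}
Step 9: wait(T4) -> count=1 queue=[] holders={T2,T4,T5}
Step 10: wait(T1) -> count=0 queue=[] holders={T1,T2,T4,T5}
Step 11: signal(T5) -> count=1 queue=[] holders={T1,T2,T4}
Step 12: wait(T3) -> count=0 queue=[] holders={T1,T2,T3,T4}
Step 13: wait(T5) -> count=0 queue=[T5] holders={T1,T2,T3,T4}
Step 14: signal(T3) -> count=0 queue=[] holders={T1,T2,T4,T5}
Step 15: signal(T4) -> count=1 queue=[] holders={T1,T2,T5}
Final holders: {T1,T2,T5} -> 3 thread(s)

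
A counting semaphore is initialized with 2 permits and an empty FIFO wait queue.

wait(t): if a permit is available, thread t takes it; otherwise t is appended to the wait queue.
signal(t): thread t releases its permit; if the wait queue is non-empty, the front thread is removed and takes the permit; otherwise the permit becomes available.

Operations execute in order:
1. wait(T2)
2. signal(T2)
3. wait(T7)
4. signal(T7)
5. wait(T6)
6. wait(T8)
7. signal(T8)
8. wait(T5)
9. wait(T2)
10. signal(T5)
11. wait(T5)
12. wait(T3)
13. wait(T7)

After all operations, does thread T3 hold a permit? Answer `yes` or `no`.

Step 1: wait(T2) -> count=1 queue=[] holders={T2}
Step 2: signal(T2) -> count=2 queue=[] holders={none}
Step 3: wait(T7) -> count=1 queue=[] holders={T7}
Step 4: signal(T7) -> count=2 queue=[] holders={none}
Step 5: wait(T6) -> count=1 queue=[] holders={T6}
Step 6: wait(T8) -> count=0 queue=[] holders={T6,T8}
Step 7: signal(T8) -> count=1 queue=[] holders={T6}
Step 8: wait(T5) -> count=0 queue=[] holders={T5,T6}
Step 9: wait(T2) -> count=0 queue=[T2] holders={T5,T6}
Step 10: signal(T5) -> count=0 queue=[] holders={T2,T6}
Step 11: wait(T5) -> count=0 queue=[T5] holders={T2,T6}
Step 12: wait(T3) -> count=0 queue=[T5,T3] holders={T2,T6}
Step 13: wait(T7) -> count=0 queue=[T5,T3,T7] holders={T2,T6}
Final holders: {T2,T6} -> T3 not in holders

Answer: no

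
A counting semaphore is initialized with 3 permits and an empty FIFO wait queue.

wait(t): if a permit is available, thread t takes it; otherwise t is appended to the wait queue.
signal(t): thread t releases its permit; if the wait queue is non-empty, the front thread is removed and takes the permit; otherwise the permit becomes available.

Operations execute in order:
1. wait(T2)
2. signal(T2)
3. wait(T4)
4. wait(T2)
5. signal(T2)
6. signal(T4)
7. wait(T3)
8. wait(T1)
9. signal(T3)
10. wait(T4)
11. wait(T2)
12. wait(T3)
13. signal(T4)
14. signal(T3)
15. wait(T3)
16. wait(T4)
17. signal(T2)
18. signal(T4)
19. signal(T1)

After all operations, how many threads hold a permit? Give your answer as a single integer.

Answer: 1

Derivation:
Step 1: wait(T2) -> count=2 queue=[] holders={T2}
Step 2: signal(T2) -> count=3 queue=[] holders={none}
Step 3: wait(T4) -> count=2 queue=[] holders={T4}
Step 4: wait(T2) -> count=1 queue=[] holders={T2,T4}
Step 5: signal(T2) -> count=2 queue=[] holders={T4}
Step 6: signal(T4) -> count=3 queue=[] holders={none}
Step 7: wait(T3) -> count=2 queue=[] holders={T3}
Step 8: wait(T1) -> count=1 queue=[] holders={T1,T3}
Step 9: signal(T3) -> count=2 queue=[] holders={T1}
Step 10: wait(T4) -> count=1 queue=[] holders={T1,T4}
Step 11: wait(T2) -> count=0 queue=[] holders={T1,T2,T4}
Step 12: wait(T3) -> count=0 queue=[T3] holders={T1,T2,T4}
Step 13: signal(T4) -> count=0 queue=[] holders={T1,T2,T3}
Step 14: signal(T3) -> count=1 queue=[] holders={T1,T2}
Step 15: wait(T3) -> count=0 queue=[] holders={T1,T2,T3}
Step 16: wait(T4) -> count=0 queue=[T4] holders={T1,T2,T3}
Step 17: signal(T2) -> count=0 queue=[] holders={T1,T3,T4}
Step 18: signal(T4) -> count=1 queue=[] holders={T1,T3}
Step 19: signal(T1) -> count=2 queue=[] holders={T3}
Final holders: {T3} -> 1 thread(s)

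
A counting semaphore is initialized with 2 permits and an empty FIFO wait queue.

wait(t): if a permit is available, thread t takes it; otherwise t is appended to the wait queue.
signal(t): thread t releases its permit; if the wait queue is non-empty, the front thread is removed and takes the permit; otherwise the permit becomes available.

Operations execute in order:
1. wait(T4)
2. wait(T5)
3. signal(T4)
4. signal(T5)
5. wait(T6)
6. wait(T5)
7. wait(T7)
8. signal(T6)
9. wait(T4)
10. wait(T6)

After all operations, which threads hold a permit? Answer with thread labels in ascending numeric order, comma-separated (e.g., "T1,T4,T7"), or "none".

Step 1: wait(T4) -> count=1 queue=[] holders={T4}
Step 2: wait(T5) -> count=0 queue=[] holders={T4,T5}
Step 3: signal(T4) -> count=1 queue=[] holders={T5}
Step 4: signal(T5) -> count=2 queue=[] holders={none}
Step 5: wait(T6) -> count=1 queue=[] holders={T6}
Step 6: wait(T5) -> count=0 queue=[] holders={T5,T6}
Step 7: wait(T7) -> count=0 queue=[T7] holders={T5,T6}
Step 8: signal(T6) -> count=0 queue=[] holders={T5,T7}
Step 9: wait(T4) -> count=0 queue=[T4] holders={T5,T7}
Step 10: wait(T6) -> count=0 queue=[T4,T6] holders={T5,T7}
Final holders: T5,T7

Answer: T5,T7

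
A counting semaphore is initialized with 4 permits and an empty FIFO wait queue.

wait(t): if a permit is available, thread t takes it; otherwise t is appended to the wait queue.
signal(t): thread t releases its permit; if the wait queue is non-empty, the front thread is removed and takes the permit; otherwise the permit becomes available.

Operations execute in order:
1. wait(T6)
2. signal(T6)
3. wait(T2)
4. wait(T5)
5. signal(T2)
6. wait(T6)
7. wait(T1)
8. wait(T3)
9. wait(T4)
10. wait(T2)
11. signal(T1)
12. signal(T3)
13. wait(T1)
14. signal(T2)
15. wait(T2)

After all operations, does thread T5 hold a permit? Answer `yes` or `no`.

Answer: yes

Derivation:
Step 1: wait(T6) -> count=3 queue=[] holders={T6}
Step 2: signal(T6) -> count=4 queue=[] holders={none}
Step 3: wait(T2) -> count=3 queue=[] holders={T2}
Step 4: wait(T5) -> count=2 queue=[] holders={T2,T5}
Step 5: signal(T2) -> count=3 queue=[] holders={T5}
Step 6: wait(T6) -> count=2 queue=[] holders={T5,T6}
Step 7: wait(T1) -> count=1 queue=[] holders={T1,T5,T6}
Step 8: wait(T3) -> count=0 queue=[] holders={T1,T3,T5,T6}
Step 9: wait(T4) -> count=0 queue=[T4] holders={T1,T3,T5,T6}
Step 10: wait(T2) -> count=0 queue=[T4,T2] holders={T1,T3,T5,T6}
Step 11: signal(T1) -> count=0 queue=[T2] holders={T3,T4,T5,T6}
Step 12: signal(T3) -> count=0 queue=[] holders={T2,T4,T5,T6}
Step 13: wait(T1) -> count=0 queue=[T1] holders={T2,T4,T5,T6}
Step 14: signal(T2) -> count=0 queue=[] holders={T1,T4,T5,T6}
Step 15: wait(T2) -> count=0 queue=[T2] holders={T1,T4,T5,T6}
Final holders: {T1,T4,T5,T6} -> T5 in holders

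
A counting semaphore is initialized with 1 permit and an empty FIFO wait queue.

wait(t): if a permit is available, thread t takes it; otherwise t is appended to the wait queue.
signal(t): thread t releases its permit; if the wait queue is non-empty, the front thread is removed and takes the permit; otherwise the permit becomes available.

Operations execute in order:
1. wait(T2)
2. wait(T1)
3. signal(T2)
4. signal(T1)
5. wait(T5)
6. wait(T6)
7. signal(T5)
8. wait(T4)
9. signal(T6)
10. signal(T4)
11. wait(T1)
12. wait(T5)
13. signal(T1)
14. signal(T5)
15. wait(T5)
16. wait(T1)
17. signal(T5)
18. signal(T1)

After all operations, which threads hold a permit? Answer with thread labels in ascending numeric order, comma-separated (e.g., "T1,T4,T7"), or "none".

Answer: none

Derivation:
Step 1: wait(T2) -> count=0 queue=[] holders={T2}
Step 2: wait(T1) -> count=0 queue=[T1] holders={T2}
Step 3: signal(T2) -> count=0 queue=[] holders={T1}
Step 4: signal(T1) -> count=1 queue=[] holders={none}
Step 5: wait(T5) -> count=0 queue=[] holders={T5}
Step 6: wait(T6) -> count=0 queue=[T6] holders={T5}
Step 7: signal(T5) -> count=0 queue=[] holders={T6}
Step 8: wait(T4) -> count=0 queue=[T4] holders={T6}
Step 9: signal(T6) -> count=0 queue=[] holders={T4}
Step 10: signal(T4) -> count=1 queue=[] holders={none}
Step 11: wait(T1) -> count=0 queue=[] holders={T1}
Step 12: wait(T5) -> count=0 queue=[T5] holders={T1}
Step 13: signal(T1) -> count=0 queue=[] holders={T5}
Step 14: signal(T5) -> count=1 queue=[] holders={none}
Step 15: wait(T5) -> count=0 queue=[] holders={T5}
Step 16: wait(T1) -> count=0 queue=[T1] holders={T5}
Step 17: signal(T5) -> count=0 queue=[] holders={T1}
Step 18: signal(T1) -> count=1 queue=[] holders={none}
Final holders: none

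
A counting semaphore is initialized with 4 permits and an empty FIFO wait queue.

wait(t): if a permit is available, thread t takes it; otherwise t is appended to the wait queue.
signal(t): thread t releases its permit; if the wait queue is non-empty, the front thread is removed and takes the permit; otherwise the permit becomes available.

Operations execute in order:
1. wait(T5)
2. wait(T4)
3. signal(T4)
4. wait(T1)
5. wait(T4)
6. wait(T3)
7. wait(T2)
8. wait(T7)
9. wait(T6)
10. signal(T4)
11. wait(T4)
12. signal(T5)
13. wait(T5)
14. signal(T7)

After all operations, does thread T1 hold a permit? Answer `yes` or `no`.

Step 1: wait(T5) -> count=3 queue=[] holders={T5}
Step 2: wait(T4) -> count=2 queue=[] holders={T4,T5}
Step 3: signal(T4) -> count=3 queue=[] holders={T5}
Step 4: wait(T1) -> count=2 queue=[] holders={T1,T5}
Step 5: wait(T4) -> count=1 queue=[] holders={T1,T4,T5}
Step 6: wait(T3) -> count=0 queue=[] holders={T1,T3,T4,T5}
Step 7: wait(T2) -> count=0 queue=[T2] holders={T1,T3,T4,T5}
Step 8: wait(T7) -> count=0 queue=[T2,T7] holders={T1,T3,T4,T5}
Step 9: wait(T6) -> count=0 queue=[T2,T7,T6] holders={T1,T3,T4,T5}
Step 10: signal(T4) -> count=0 queue=[T7,T6] holders={T1,T2,T3,T5}
Step 11: wait(T4) -> count=0 queue=[T7,T6,T4] holders={T1,T2,T3,T5}
Step 12: signal(T5) -> count=0 queue=[T6,T4] holders={T1,T2,T3,T7}
Step 13: wait(T5) -> count=0 queue=[T6,T4,T5] holders={T1,T2,T3,T7}
Step 14: signal(T7) -> count=0 queue=[T4,T5] holders={T1,T2,T3,T6}
Final holders: {T1,T2,T3,T6} -> T1 in holders

Answer: yes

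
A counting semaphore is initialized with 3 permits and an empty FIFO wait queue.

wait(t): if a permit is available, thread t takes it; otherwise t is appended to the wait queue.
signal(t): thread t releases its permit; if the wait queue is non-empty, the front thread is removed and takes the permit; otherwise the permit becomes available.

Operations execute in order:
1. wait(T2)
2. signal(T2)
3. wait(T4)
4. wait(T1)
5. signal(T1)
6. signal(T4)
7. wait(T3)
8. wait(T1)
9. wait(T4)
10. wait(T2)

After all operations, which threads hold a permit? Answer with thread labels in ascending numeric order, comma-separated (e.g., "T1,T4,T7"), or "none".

Answer: T1,T3,T4

Derivation:
Step 1: wait(T2) -> count=2 queue=[] holders={T2}
Step 2: signal(T2) -> count=3 queue=[] holders={none}
Step 3: wait(T4) -> count=2 queue=[] holders={T4}
Step 4: wait(T1) -> count=1 queue=[] holders={T1,T4}
Step 5: signal(T1) -> count=2 queue=[] holders={T4}
Step 6: signal(T4) -> count=3 queue=[] holders={none}
Step 7: wait(T3) -> count=2 queue=[] holders={T3}
Step 8: wait(T1) -> count=1 queue=[] holders={T1,T3}
Step 9: wait(T4) -> count=0 queue=[] holders={T1,T3,T4}
Step 10: wait(T2) -> count=0 queue=[T2] holders={T1,T3,T4}
Final holders: T1,T3,T4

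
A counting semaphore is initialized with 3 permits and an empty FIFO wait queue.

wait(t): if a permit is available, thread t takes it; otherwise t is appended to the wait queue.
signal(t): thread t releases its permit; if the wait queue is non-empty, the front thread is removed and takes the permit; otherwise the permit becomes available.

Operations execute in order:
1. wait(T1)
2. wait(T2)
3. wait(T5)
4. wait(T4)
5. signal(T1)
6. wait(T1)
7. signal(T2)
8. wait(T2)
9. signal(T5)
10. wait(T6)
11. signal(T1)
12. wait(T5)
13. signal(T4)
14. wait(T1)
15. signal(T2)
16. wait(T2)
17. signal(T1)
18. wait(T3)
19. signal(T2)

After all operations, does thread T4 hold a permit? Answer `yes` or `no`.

Step 1: wait(T1) -> count=2 queue=[] holders={T1}
Step 2: wait(T2) -> count=1 queue=[] holders={T1,T2}
Step 3: wait(T5) -> count=0 queue=[] holders={T1,T2,T5}
Step 4: wait(T4) -> count=0 queue=[T4] holders={T1,T2,T5}
Step 5: signal(T1) -> count=0 queue=[] holders={T2,T4,T5}
Step 6: wait(T1) -> count=0 queue=[T1] holders={T2,T4,T5}
Step 7: signal(T2) -> count=0 queue=[] holders={T1,T4,T5}
Step 8: wait(T2) -> count=0 queue=[T2] holders={T1,T4,T5}
Step 9: signal(T5) -> count=0 queue=[] holders={T1,T2,T4}
Step 10: wait(T6) -> count=0 queue=[T6] holders={T1,T2,T4}
Step 11: signal(T1) -> count=0 queue=[] holders={T2,T4,T6}
Step 12: wait(T5) -> count=0 queue=[T5] holders={T2,T4,T6}
Step 13: signal(T4) -> count=0 queue=[] holders={T2,T5,T6}
Step 14: wait(T1) -> count=0 queue=[T1] holders={T2,T5,T6}
Step 15: signal(T2) -> count=0 queue=[] holders={T1,T5,T6}
Step 16: wait(T2) -> count=0 queue=[T2] holders={T1,T5,T6}
Step 17: signal(T1) -> count=0 queue=[] holders={T2,T5,T6}
Step 18: wait(T3) -> count=0 queue=[T3] holders={T2,T5,T6}
Step 19: signal(T2) -> count=0 queue=[] holders={T3,T5,T6}
Final holders: {T3,T5,T6} -> T4 not in holders

Answer: no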